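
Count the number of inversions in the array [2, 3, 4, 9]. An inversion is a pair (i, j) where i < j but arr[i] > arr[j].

Finding inversions in [2, 3, 4, 9]:


Total inversions: 0

The array has 0 inversions. It is already sorted.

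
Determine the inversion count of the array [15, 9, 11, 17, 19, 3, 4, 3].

Finding inversions in [15, 9, 11, 17, 19, 3, 4, 3]:

(0, 1): arr[0]=15 > arr[1]=9
(0, 2): arr[0]=15 > arr[2]=11
(0, 5): arr[0]=15 > arr[5]=3
(0, 6): arr[0]=15 > arr[6]=4
(0, 7): arr[0]=15 > arr[7]=3
(1, 5): arr[1]=9 > arr[5]=3
(1, 6): arr[1]=9 > arr[6]=4
(1, 7): arr[1]=9 > arr[7]=3
(2, 5): arr[2]=11 > arr[5]=3
(2, 6): arr[2]=11 > arr[6]=4
(2, 7): arr[2]=11 > arr[7]=3
(3, 5): arr[3]=17 > arr[5]=3
(3, 6): arr[3]=17 > arr[6]=4
(3, 7): arr[3]=17 > arr[7]=3
(4, 5): arr[4]=19 > arr[5]=3
(4, 6): arr[4]=19 > arr[6]=4
(4, 7): arr[4]=19 > arr[7]=3
(6, 7): arr[6]=4 > arr[7]=3

Total inversions: 18

The array has 18 inversion(s): (0,1), (0,2), (0,5), (0,6), (0,7), (1,5), (1,6), (1,7), (2,5), (2,6), (2,7), (3,5), (3,6), (3,7), (4,5), (4,6), (4,7), (6,7). Each pair (i,j) satisfies i < j and arr[i] > arr[j].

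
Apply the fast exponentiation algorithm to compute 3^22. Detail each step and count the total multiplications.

Computing 3^22 by squaring (build up from 3^1; each line after the first costs one multiplication):

3^1 = 3
3^2 = (3^1)^2 = 3^2 = 9
3^4 = (3^2)^2 = 9^2 = 81
3^5 = 3 * 3^4 = 3 * 81 = 243
3^10 = (3^5)^2 = 243^2 = 59049
3^11 = 3 * 3^10 = 3 * 59049 = 177147
3^22 = (3^11)^2 = 177147^2 = 31381059609

Result: 31381059609
Multiplications needed: 6 (6 lines after 3^1)

3^22 = 31381059609. Using exponentiation by squaring, this requires 6 multiplications. The key idea: if the exponent is even, square the half-power; if odd, multiply by the base once.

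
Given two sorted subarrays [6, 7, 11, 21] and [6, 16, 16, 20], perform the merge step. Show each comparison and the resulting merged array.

Merging process:

Compare 6 vs 6: take 6 from left. Merged: [6]
Compare 7 vs 6: take 6 from right. Merged: [6, 6]
Compare 7 vs 16: take 7 from left. Merged: [6, 6, 7]
Compare 11 vs 16: take 11 from left. Merged: [6, 6, 7, 11]
Compare 21 vs 16: take 16 from right. Merged: [6, 6, 7, 11, 16]
Compare 21 vs 16: take 16 from right. Merged: [6, 6, 7, 11, 16, 16]
Compare 21 vs 20: take 20 from right. Merged: [6, 6, 7, 11, 16, 16, 20]
Append remaining from left: [21]. Merged: [6, 6, 7, 11, 16, 16, 20, 21]

Final merged array: [6, 6, 7, 11, 16, 16, 20, 21]
Total comparisons: 7

The merged array is [6, 6, 7, 11, 16, 16, 20, 21], requiring 7 comparisons. The merge step runs in O(n) time where n is the total number of elements.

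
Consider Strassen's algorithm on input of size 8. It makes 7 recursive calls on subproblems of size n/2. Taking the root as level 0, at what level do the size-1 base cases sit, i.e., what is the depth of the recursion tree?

For divide and conquer with division factor 2:

Problem sizes at each level:
Level 0: 8
Level 1: 4
Level 2: 2
Level 3: 1

The root is level 0 and the size-1 base case is level 3 (the tree spans levels 0 through 3, i.e. 4 levels counting the root), so the depth is the number of divisions: log_2(8) = 3

The recursion tree depth is log_2(8) = 3. At each level, the problem size is divided by 2, so it takes 3 divisions to reduce to a base case of size 1. The algorithm makes 7 recursive calls at each level.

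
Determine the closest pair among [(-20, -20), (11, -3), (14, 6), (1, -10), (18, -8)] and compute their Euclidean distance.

Computing all pairwise distances among 5 points:

d((-20, -20), (11, -3)) = 35.3553
d((-20, -20), (14, 6)) = 42.8019
d((-20, -20), (1, -10)) = 23.2594
d((-20, -20), (18, -8)) = 39.8497
d((11, -3), (14, 6)) = 9.4868
d((11, -3), (1, -10)) = 12.2066
d((11, -3), (18, -8)) = 8.6023 <-- minimum
d((14, 6), (1, -10)) = 20.6155
d((14, 6), (18, -8)) = 14.5602
d((1, -10), (18, -8)) = 17.1172

Closest pair: (11, -3) and (18, -8) with distance 8.6023

The closest pair is (11, -3) and (18, -8) with Euclidean distance 8.6023. For 5 points, brute-force pairwise comparison is shown above. For large n, the divide-and-conquer algorithm (sort by x, recurse on halves, check the dividing strip) achieves O(n log n).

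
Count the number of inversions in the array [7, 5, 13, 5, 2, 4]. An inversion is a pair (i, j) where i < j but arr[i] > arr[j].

Finding inversions in [7, 5, 13, 5, 2, 4]:

(0, 1): arr[0]=7 > arr[1]=5
(0, 3): arr[0]=7 > arr[3]=5
(0, 4): arr[0]=7 > arr[4]=2
(0, 5): arr[0]=7 > arr[5]=4
(1, 4): arr[1]=5 > arr[4]=2
(1, 5): arr[1]=5 > arr[5]=4
(2, 3): arr[2]=13 > arr[3]=5
(2, 4): arr[2]=13 > arr[4]=2
(2, 5): arr[2]=13 > arr[5]=4
(3, 4): arr[3]=5 > arr[4]=2
(3, 5): arr[3]=5 > arr[5]=4

Total inversions: 11

The array has 11 inversion(s): (0,1), (0,3), (0,4), (0,5), (1,4), (1,5), (2,3), (2,4), (2,5), (3,4), (3,5). Each pair (i,j) satisfies i < j and arr[i] > arr[j].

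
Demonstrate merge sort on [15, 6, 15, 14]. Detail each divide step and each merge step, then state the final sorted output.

Merge sort trace:

Split: [15, 6, 15, 14] -> [15, 6] and [15, 14]
  Split: [15, 6] -> [15] and [6]
  Merge: [15] + [6] -> [6, 15]
  Split: [15, 14] -> [15] and [14]
  Merge: [15] + [14] -> [14, 15]
Merge: [6, 15] + [14, 15] -> [6, 14, 15, 15]

Final sorted array: [6, 14, 15, 15]

The merge sort proceeds by recursively splitting the array and merging sorted halves.
After all merges, the sorted array is [6, 14, 15, 15].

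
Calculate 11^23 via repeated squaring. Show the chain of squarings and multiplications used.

Computing 11^23 by squaring (build up from 11^1; each line after the first costs one multiplication):

11^1 = 11
11^2 = (11^1)^2 = 11^2 = 121
11^4 = (11^2)^2 = 121^2 = 14641
11^5 = 11 * 11^4 = 11 * 14641 = 161051
11^10 = (11^5)^2 = 161051^2 = 25937424601
11^11 = 11 * 11^10 = 11 * 25937424601 = 285311670611
11^22 = (11^11)^2 = 285311670611^2 = 81402749386839761113321
11^23 = 11 * 11^22 = 11 * 81402749386839761113321 = 895430243255237372246531

Result: 895430243255237372246531
Multiplications needed: 7 (7 lines after 11^1)

11^23 = 895430243255237372246531. Using exponentiation by squaring, this requires 7 multiplications. The key idea: if the exponent is even, square the half-power; if odd, multiply by the base once.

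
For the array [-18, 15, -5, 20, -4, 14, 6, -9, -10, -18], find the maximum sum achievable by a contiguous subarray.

Using Kadane's algorithm on [-18, 15, -5, 20, -4, 14, 6, -9, -10, -18]:

Scanning through the array:
Position 1 (value 15): max_ending_here = 15, max_so_far = 15
Position 2 (value -5): max_ending_here = 10, max_so_far = 15
Position 3 (value 20): max_ending_here = 30, max_so_far = 30
Position 4 (value -4): max_ending_here = 26, max_so_far = 30
Position 5 (value 14): max_ending_here = 40, max_so_far = 40
Position 6 (value 6): max_ending_here = 46, max_so_far = 46
Position 7 (value -9): max_ending_here = 37, max_so_far = 46
Position 8 (value -10): max_ending_here = 27, max_so_far = 46
Position 9 (value -18): max_ending_here = 9, max_so_far = 46

Maximum subarray: [15, -5, 20, -4, 14, 6]
Maximum sum: 46

The maximum subarray is [15, -5, 20, -4, 14, 6] with sum 46. This subarray runs from index 1 to index 6.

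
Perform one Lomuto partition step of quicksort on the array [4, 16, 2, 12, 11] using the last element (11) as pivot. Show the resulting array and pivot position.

Lomuto partition with pivot = 11:

Initial array: [4, 16, 2, 12, 11]

arr[0]=4 <= 11: swap with position 0, array becomes [4, 16, 2, 12, 11]
arr[1]=16 > 11: no swap
arr[2]=2 <= 11: swap with position 1, array becomes [4, 2, 16, 12, 11]
arr[3]=12 > 11: no swap

Place pivot at position 2: [4, 2, 11, 12, 16]
Pivot position: 2

After partitioning with pivot 11, the array becomes [4, 2, 11, 12, 16]. The pivot is placed at index 2. All elements to the left of the pivot are <= 11, and all elements to the right are > 11.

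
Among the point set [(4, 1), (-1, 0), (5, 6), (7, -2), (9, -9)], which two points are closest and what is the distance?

Computing all pairwise distances among 5 points:

d((4, 1), (-1, 0)) = 5.099
d((4, 1), (5, 6)) = 5.099
d((4, 1), (7, -2)) = 4.2426 <-- minimum
d((4, 1), (9, -9)) = 11.1803
d((-1, 0), (5, 6)) = 8.4853
d((-1, 0), (7, -2)) = 8.2462
d((-1, 0), (9, -9)) = 13.4536
d((5, 6), (7, -2)) = 8.2462
d((5, 6), (9, -9)) = 15.5242
d((7, -2), (9, -9)) = 7.2801

Closest pair: (4, 1) and (7, -2) with distance 4.2426

The closest pair is (4, 1) and (7, -2) with Euclidean distance 4.2426. For 5 points, brute-force pairwise comparison is shown above. For large n, the divide-and-conquer algorithm (sort by x, recurse on halves, check the dividing strip) achieves O(n log n).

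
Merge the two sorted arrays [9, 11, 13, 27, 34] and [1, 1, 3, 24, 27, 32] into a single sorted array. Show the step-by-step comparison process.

Merging process:

Compare 9 vs 1: take 1 from right. Merged: [1]
Compare 9 vs 1: take 1 from right. Merged: [1, 1]
Compare 9 vs 3: take 3 from right. Merged: [1, 1, 3]
Compare 9 vs 24: take 9 from left. Merged: [1, 1, 3, 9]
Compare 11 vs 24: take 11 from left. Merged: [1, 1, 3, 9, 11]
Compare 13 vs 24: take 13 from left. Merged: [1, 1, 3, 9, 11, 13]
Compare 27 vs 24: take 24 from right. Merged: [1, 1, 3, 9, 11, 13, 24]
Compare 27 vs 27: take 27 from left. Merged: [1, 1, 3, 9, 11, 13, 24, 27]
Compare 34 vs 27: take 27 from right. Merged: [1, 1, 3, 9, 11, 13, 24, 27, 27]
Compare 34 vs 32: take 32 from right. Merged: [1, 1, 3, 9, 11, 13, 24, 27, 27, 32]
Append remaining from left: [34]. Merged: [1, 1, 3, 9, 11, 13, 24, 27, 27, 32, 34]

Final merged array: [1, 1, 3, 9, 11, 13, 24, 27, 27, 32, 34]
Total comparisons: 10

The merged array is [1, 1, 3, 9, 11, 13, 24, 27, 27, 32, 34], requiring 10 comparisons. The merge step runs in O(n) time where n is the total number of elements.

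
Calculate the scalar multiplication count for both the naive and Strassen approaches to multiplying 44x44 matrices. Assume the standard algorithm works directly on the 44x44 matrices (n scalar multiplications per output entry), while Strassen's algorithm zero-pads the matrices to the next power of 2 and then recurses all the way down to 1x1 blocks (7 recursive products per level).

Matrix multiplication for 44x44 matrices:

Strassen's algorithm requires power-of-2 dimensions. Pad 44x44 to 64x64 (next power of 2).

Standard algorithm: 44^3 = 85184 multiplications
Strassen's algorithm: 7^(log2(64)) = 7^6 = 117649 multiplications
Difference: 85184 - 117649 = -32465 (Strassen uses MORE here due to padding overhead — for small or just-over-power-of-2 n, padding can outweigh the per-level savings)

Standard: 85184 multiplications (44^3). Strassen: 117649 multiplications (7^6, after padding to 64x64). Strassen reduces 8 recursive multiplications to 7 at each level.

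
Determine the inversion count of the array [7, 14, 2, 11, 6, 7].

Finding inversions in [7, 14, 2, 11, 6, 7]:

(0, 2): arr[0]=7 > arr[2]=2
(0, 4): arr[0]=7 > arr[4]=6
(1, 2): arr[1]=14 > arr[2]=2
(1, 3): arr[1]=14 > arr[3]=11
(1, 4): arr[1]=14 > arr[4]=6
(1, 5): arr[1]=14 > arr[5]=7
(3, 4): arr[3]=11 > arr[4]=6
(3, 5): arr[3]=11 > arr[5]=7

Total inversions: 8

The array has 8 inversion(s): (0,2), (0,4), (1,2), (1,3), (1,4), (1,5), (3,4), (3,5). Each pair (i,j) satisfies i < j and arr[i] > arr[j].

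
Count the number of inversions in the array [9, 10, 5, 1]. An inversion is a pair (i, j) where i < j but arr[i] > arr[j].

Finding inversions in [9, 10, 5, 1]:

(0, 2): arr[0]=9 > arr[2]=5
(0, 3): arr[0]=9 > arr[3]=1
(1, 2): arr[1]=10 > arr[2]=5
(1, 3): arr[1]=10 > arr[3]=1
(2, 3): arr[2]=5 > arr[3]=1

Total inversions: 5

The array has 5 inversion(s): (0,2), (0,3), (1,2), (1,3), (2,3). Each pair (i,j) satisfies i < j and arr[i] > arr[j].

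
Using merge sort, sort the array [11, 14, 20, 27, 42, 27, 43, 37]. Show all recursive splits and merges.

Merge sort trace:

Split: [11, 14, 20, 27, 42, 27, 43, 37] -> [11, 14, 20, 27] and [42, 27, 43, 37]
  Split: [11, 14, 20, 27] -> [11, 14] and [20, 27]
    Split: [11, 14] -> [11] and [14]
    Merge: [11] + [14] -> [11, 14]
    Split: [20, 27] -> [20] and [27]
    Merge: [20] + [27] -> [20, 27]
  Merge: [11, 14] + [20, 27] -> [11, 14, 20, 27]
  Split: [42, 27, 43, 37] -> [42, 27] and [43, 37]
    Split: [42, 27] -> [42] and [27]
    Merge: [42] + [27] -> [27, 42]
    Split: [43, 37] -> [43] and [37]
    Merge: [43] + [37] -> [37, 43]
  Merge: [27, 42] + [37, 43] -> [27, 37, 42, 43]
Merge: [11, 14, 20, 27] + [27, 37, 42, 43] -> [11, 14, 20, 27, 27, 37, 42, 43]

Final sorted array: [11, 14, 20, 27, 27, 37, 42, 43]

The merge sort proceeds by recursively splitting the array and merging sorted halves.
After all merges, the sorted array is [11, 14, 20, 27, 27, 37, 42, 43].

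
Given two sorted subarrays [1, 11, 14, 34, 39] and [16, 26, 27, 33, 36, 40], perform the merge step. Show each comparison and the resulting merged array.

Merging process:

Compare 1 vs 16: take 1 from left. Merged: [1]
Compare 11 vs 16: take 11 from left. Merged: [1, 11]
Compare 14 vs 16: take 14 from left. Merged: [1, 11, 14]
Compare 34 vs 16: take 16 from right. Merged: [1, 11, 14, 16]
Compare 34 vs 26: take 26 from right. Merged: [1, 11, 14, 16, 26]
Compare 34 vs 27: take 27 from right. Merged: [1, 11, 14, 16, 26, 27]
Compare 34 vs 33: take 33 from right. Merged: [1, 11, 14, 16, 26, 27, 33]
Compare 34 vs 36: take 34 from left. Merged: [1, 11, 14, 16, 26, 27, 33, 34]
Compare 39 vs 36: take 36 from right. Merged: [1, 11, 14, 16, 26, 27, 33, 34, 36]
Compare 39 vs 40: take 39 from left. Merged: [1, 11, 14, 16, 26, 27, 33, 34, 36, 39]
Append remaining from right: [40]. Merged: [1, 11, 14, 16, 26, 27, 33, 34, 36, 39, 40]

Final merged array: [1, 11, 14, 16, 26, 27, 33, 34, 36, 39, 40]
Total comparisons: 10

The merged array is [1, 11, 14, 16, 26, 27, 33, 34, 36, 39, 40], requiring 10 comparisons. The merge step runs in O(n) time where n is the total number of elements.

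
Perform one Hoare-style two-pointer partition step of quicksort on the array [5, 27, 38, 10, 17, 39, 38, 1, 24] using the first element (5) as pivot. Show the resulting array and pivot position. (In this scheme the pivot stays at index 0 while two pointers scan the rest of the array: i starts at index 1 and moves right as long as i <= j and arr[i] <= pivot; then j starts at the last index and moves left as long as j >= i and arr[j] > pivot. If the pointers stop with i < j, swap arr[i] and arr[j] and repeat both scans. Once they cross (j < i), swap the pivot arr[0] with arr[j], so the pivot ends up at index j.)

Hoare-style two-pointer partition with pivot = 5:

Initial array: [5, 27, 38, 10, 17, 39, 38, 1, 24]

Pointers start at i = 1, j = 8.
i stops at index 1 (arr[1]=27 > 5), j stops at index 7 (arr[7]=1 <= 5): swap arr[1] and arr[7], array becomes [5, 1, 38, 10, 17, 39, 38, 27, 24]
i ends at 2, j ends at 1: the pointers have crossed (j < i), so scanning stops.

Swap pivot arr[0] with arr[1] to place pivot at position 1: [1, 5, 38, 10, 17, 39, 38, 27, 24]
Pivot position: 1

After partitioning with pivot 5, the array becomes [1, 5, 38, 10, 17, 39, 38, 27, 24]. The pivot is placed at index 1. All elements to the left of the pivot are <= 5, and all elements to the right are > 5.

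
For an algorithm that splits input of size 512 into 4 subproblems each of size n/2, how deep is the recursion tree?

For divide and conquer with division factor 2:

Problem sizes at each level:
Level 0: 512
Level 1: 256
Level 2: 128
Level 3: 64
Level 4: 32
Level 5: 16
Level 6: 8
Level 7: 4
Level 8: 2
Level 9: 1

The root is level 0 and the size-1 base case is level 9 (the tree spans levels 0 through 9, i.e. 10 levels counting the root), so the depth is the number of divisions: log_2(512) = 9

The recursion tree depth is log_2(512) = 9. At each level, the problem size is divided by 2, so it takes 9 divisions to reduce to a base case of size 1. The algorithm makes 4 recursive calls at each level.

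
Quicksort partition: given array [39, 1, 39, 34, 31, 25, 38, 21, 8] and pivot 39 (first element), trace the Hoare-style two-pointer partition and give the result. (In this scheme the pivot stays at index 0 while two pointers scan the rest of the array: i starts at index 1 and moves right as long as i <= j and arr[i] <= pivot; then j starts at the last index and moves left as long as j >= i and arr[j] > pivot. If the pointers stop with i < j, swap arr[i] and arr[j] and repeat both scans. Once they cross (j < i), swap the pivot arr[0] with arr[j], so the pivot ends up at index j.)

Hoare-style two-pointer partition with pivot = 39:

Initial array: [39, 1, 39, 34, 31, 25, 38, 21, 8]

Pointers start at i = 1, j = 8.
i ends at 9, j ends at 8: the pointers have crossed (j < i), so scanning stops.

Swap pivot arr[0] with arr[8] to place pivot at position 8: [8, 1, 39, 34, 31, 25, 38, 21, 39]
Pivot position: 8

After partitioning with pivot 39, the array becomes [8, 1, 39, 34, 31, 25, 38, 21, 39]. The pivot is placed at index 8. All elements to the left of the pivot are <= 39, and all elements to the right are > 39.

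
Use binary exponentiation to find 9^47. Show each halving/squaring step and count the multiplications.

Computing 9^47 by squaring (build up from 9^1; each line after the first costs one multiplication):

9^1 = 9
9^2 = (9^1)^2 = 9^2 = 81
9^4 = (9^2)^2 = 81^2 = 6561
9^5 = 9 * 9^4 = 9 * 6561 = 59049
9^10 = (9^5)^2 = 59049^2 = 3486784401
9^11 = 9 * 9^10 = 9 * 3486784401 = 31381059609
9^22 = (9^11)^2 = 31381059609^2 = 984770902183611232881
9^23 = 9 * 9^22 = 9 * 984770902183611232881 = 8862938119652501095929
9^46 = (9^23)^2 = 8862938119652501095929^2 = 78551672112789411833022577315290546060373041
9^47 = 9 * 9^46 = 9 * 78551672112789411833022577315290546060373041 = 706965049015104706497203195837614914543357369

Result: 706965049015104706497203195837614914543357369
Multiplications needed: 9 (9 lines after 9^1)

9^47 = 706965049015104706497203195837614914543357369. Using exponentiation by squaring, this requires 9 multiplications. The key idea: if the exponent is even, square the half-power; if odd, multiply by the base once.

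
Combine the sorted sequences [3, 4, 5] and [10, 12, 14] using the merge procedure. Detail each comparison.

Merging process:

Compare 3 vs 10: take 3 from left. Merged: [3]
Compare 4 vs 10: take 4 from left. Merged: [3, 4]
Compare 5 vs 10: take 5 from left. Merged: [3, 4, 5]
Append remaining from right: [10, 12, 14]. Merged: [3, 4, 5, 10, 12, 14]

Final merged array: [3, 4, 5, 10, 12, 14]
Total comparisons: 3

The merged array is [3, 4, 5, 10, 12, 14], requiring 3 comparisons. The merge step runs in O(n) time where n is the total number of elements.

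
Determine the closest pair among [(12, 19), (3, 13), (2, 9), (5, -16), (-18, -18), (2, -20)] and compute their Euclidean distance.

Computing all pairwise distances among 6 points:

d((12, 19), (3, 13)) = 10.8167
d((12, 19), (2, 9)) = 14.1421
d((12, 19), (5, -16)) = 35.6931
d((12, 19), (-18, -18)) = 47.634
d((12, 19), (2, -20)) = 40.2616
d((3, 13), (2, 9)) = 4.1231 <-- minimum
d((3, 13), (5, -16)) = 29.0689
d((3, 13), (-18, -18)) = 37.4433
d((3, 13), (2, -20)) = 33.0151
d((2, 9), (5, -16)) = 25.1794
d((2, 9), (-18, -18)) = 33.6006
d((2, 9), (2, -20)) = 29.0
d((5, -16), (-18, -18)) = 23.0868
d((5, -16), (2, -20)) = 5.0
d((-18, -18), (2, -20)) = 20.0998

Closest pair: (3, 13) and (2, 9) with distance 4.1231

The closest pair is (3, 13) and (2, 9) with Euclidean distance 4.1231. For 6 points, brute-force pairwise comparison is shown above. For large n, the divide-and-conquer algorithm (sort by x, recurse on halves, check the dividing strip) achieves O(n log n).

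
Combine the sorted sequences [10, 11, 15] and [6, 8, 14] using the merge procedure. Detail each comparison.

Merging process:

Compare 10 vs 6: take 6 from right. Merged: [6]
Compare 10 vs 8: take 8 from right. Merged: [6, 8]
Compare 10 vs 14: take 10 from left. Merged: [6, 8, 10]
Compare 11 vs 14: take 11 from left. Merged: [6, 8, 10, 11]
Compare 15 vs 14: take 14 from right. Merged: [6, 8, 10, 11, 14]
Append remaining from left: [15]. Merged: [6, 8, 10, 11, 14, 15]

Final merged array: [6, 8, 10, 11, 14, 15]
Total comparisons: 5

The merged array is [6, 8, 10, 11, 14, 15], requiring 5 comparisons. The merge step runs in O(n) time where n is the total number of elements.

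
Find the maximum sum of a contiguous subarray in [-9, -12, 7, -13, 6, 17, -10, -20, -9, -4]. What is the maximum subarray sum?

Using Kadane's algorithm on [-9, -12, 7, -13, 6, 17, -10, -20, -9, -4]:

Scanning through the array:
Position 1 (value -12): max_ending_here = -12, max_so_far = -9
Position 2 (value 7): max_ending_here = 7, max_so_far = 7
Position 3 (value -13): max_ending_here = -6, max_so_far = 7
Position 4 (value 6): max_ending_here = 6, max_so_far = 7
Position 5 (value 17): max_ending_here = 23, max_so_far = 23
Position 6 (value -10): max_ending_here = 13, max_so_far = 23
Position 7 (value -20): max_ending_here = -7, max_so_far = 23
Position 8 (value -9): max_ending_here = -9, max_so_far = 23
Position 9 (value -4): max_ending_here = -4, max_so_far = 23

Maximum subarray: [6, 17]
Maximum sum: 23

The maximum subarray is [6, 17] with sum 23. This subarray runs from index 4 to index 5.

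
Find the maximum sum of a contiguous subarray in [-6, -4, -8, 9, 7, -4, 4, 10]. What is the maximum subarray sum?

Using Kadane's algorithm on [-6, -4, -8, 9, 7, -4, 4, 10]:

Scanning through the array:
Position 1 (value -4): max_ending_here = -4, max_so_far = -4
Position 2 (value -8): max_ending_here = -8, max_so_far = -4
Position 3 (value 9): max_ending_here = 9, max_so_far = 9
Position 4 (value 7): max_ending_here = 16, max_so_far = 16
Position 5 (value -4): max_ending_here = 12, max_so_far = 16
Position 6 (value 4): max_ending_here = 16, max_so_far = 16
Position 7 (value 10): max_ending_here = 26, max_so_far = 26

Maximum subarray: [9, 7, -4, 4, 10]
Maximum sum: 26

The maximum subarray is [9, 7, -4, 4, 10] with sum 26. This subarray runs from index 3 to index 7.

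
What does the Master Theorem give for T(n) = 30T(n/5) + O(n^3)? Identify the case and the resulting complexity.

Master Theorem for T(n) = 30T(n/5) + O(n^3):

a = 30, b = 5, c = 3
log_b(a) = log_5(30) = 2.1133

Case 3: c = 3 > log_5(30) = 2.1133
T(n) = O(n^3) = O(n^3)

For T(n) = 30T(n/5) + O(n^3): log_5(30) = 2.1133. This is Case 3 of the Master Theorem (c > log_b(a), work dominated by root), giving O(n^3).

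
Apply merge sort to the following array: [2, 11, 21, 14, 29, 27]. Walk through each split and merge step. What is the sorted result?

Merge sort trace:

Split: [2, 11, 21, 14, 29, 27] -> [2, 11, 21] and [14, 29, 27]
  Split: [2, 11, 21] -> [2] and [11, 21]
    Split: [11, 21] -> [11] and [21]
    Merge: [11] + [21] -> [11, 21]
  Merge: [2] + [11, 21] -> [2, 11, 21]
  Split: [14, 29, 27] -> [14] and [29, 27]
    Split: [29, 27] -> [29] and [27]
    Merge: [29] + [27] -> [27, 29]
  Merge: [14] + [27, 29] -> [14, 27, 29]
Merge: [2, 11, 21] + [14, 27, 29] -> [2, 11, 14, 21, 27, 29]

Final sorted array: [2, 11, 14, 21, 27, 29]

The merge sort proceeds by recursively splitting the array and merging sorted halves.
After all merges, the sorted array is [2, 11, 14, 21, 27, 29].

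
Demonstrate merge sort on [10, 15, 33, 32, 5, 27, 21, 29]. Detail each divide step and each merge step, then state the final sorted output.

Merge sort trace:

Split: [10, 15, 33, 32, 5, 27, 21, 29] -> [10, 15, 33, 32] and [5, 27, 21, 29]
  Split: [10, 15, 33, 32] -> [10, 15] and [33, 32]
    Split: [10, 15] -> [10] and [15]
    Merge: [10] + [15] -> [10, 15]
    Split: [33, 32] -> [33] and [32]
    Merge: [33] + [32] -> [32, 33]
  Merge: [10, 15] + [32, 33] -> [10, 15, 32, 33]
  Split: [5, 27, 21, 29] -> [5, 27] and [21, 29]
    Split: [5, 27] -> [5] and [27]
    Merge: [5] + [27] -> [5, 27]
    Split: [21, 29] -> [21] and [29]
    Merge: [21] + [29] -> [21, 29]
  Merge: [5, 27] + [21, 29] -> [5, 21, 27, 29]
Merge: [10, 15, 32, 33] + [5, 21, 27, 29] -> [5, 10, 15, 21, 27, 29, 32, 33]

Final sorted array: [5, 10, 15, 21, 27, 29, 32, 33]

The merge sort proceeds by recursively splitting the array and merging sorted halves.
After all merges, the sorted array is [5, 10, 15, 21, 27, 29, 32, 33].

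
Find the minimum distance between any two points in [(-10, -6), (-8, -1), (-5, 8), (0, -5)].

Computing all pairwise distances among 4 points:

d((-10, -6), (-8, -1)) = 5.3852 <-- minimum
d((-10, -6), (-5, 8)) = 14.8661
d((-10, -6), (0, -5)) = 10.0499
d((-8, -1), (-5, 8)) = 9.4868
d((-8, -1), (0, -5)) = 8.9443
d((-5, 8), (0, -5)) = 13.9284

Closest pair: (-10, -6) and (-8, -1) with distance 5.3852

The closest pair is (-10, -6) and (-8, -1) with Euclidean distance 5.3852. For 4 points, brute-force pairwise comparison is shown above. For large n, the divide-and-conquer algorithm (sort by x, recurse on halves, check the dividing strip) achieves O(n log n).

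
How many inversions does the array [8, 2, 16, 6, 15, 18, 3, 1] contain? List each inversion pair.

Finding inversions in [8, 2, 16, 6, 15, 18, 3, 1]:

(0, 1): arr[0]=8 > arr[1]=2
(0, 3): arr[0]=8 > arr[3]=6
(0, 6): arr[0]=8 > arr[6]=3
(0, 7): arr[0]=8 > arr[7]=1
(1, 7): arr[1]=2 > arr[7]=1
(2, 3): arr[2]=16 > arr[3]=6
(2, 4): arr[2]=16 > arr[4]=15
(2, 6): arr[2]=16 > arr[6]=3
(2, 7): arr[2]=16 > arr[7]=1
(3, 6): arr[3]=6 > arr[6]=3
(3, 7): arr[3]=6 > arr[7]=1
(4, 6): arr[4]=15 > arr[6]=3
(4, 7): arr[4]=15 > arr[7]=1
(5, 6): arr[5]=18 > arr[6]=3
(5, 7): arr[5]=18 > arr[7]=1
(6, 7): arr[6]=3 > arr[7]=1

Total inversions: 16

The array has 16 inversion(s): (0,1), (0,3), (0,6), (0,7), (1,7), (2,3), (2,4), (2,6), (2,7), (3,6), (3,7), (4,6), (4,7), (5,6), (5,7), (6,7). Each pair (i,j) satisfies i < j and arr[i] > arr[j].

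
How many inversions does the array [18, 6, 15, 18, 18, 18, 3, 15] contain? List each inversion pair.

Finding inversions in [18, 6, 15, 18, 18, 18, 3, 15]:

(0, 1): arr[0]=18 > arr[1]=6
(0, 2): arr[0]=18 > arr[2]=15
(0, 6): arr[0]=18 > arr[6]=3
(0, 7): arr[0]=18 > arr[7]=15
(1, 6): arr[1]=6 > arr[6]=3
(2, 6): arr[2]=15 > arr[6]=3
(3, 6): arr[3]=18 > arr[6]=3
(3, 7): arr[3]=18 > arr[7]=15
(4, 6): arr[4]=18 > arr[6]=3
(4, 7): arr[4]=18 > arr[7]=15
(5, 6): arr[5]=18 > arr[6]=3
(5, 7): arr[5]=18 > arr[7]=15

Total inversions: 12

The array has 12 inversion(s): (0,1), (0,2), (0,6), (0,7), (1,6), (2,6), (3,6), (3,7), (4,6), (4,7), (5,6), (5,7). Each pair (i,j) satisfies i < j and arr[i] > arr[j].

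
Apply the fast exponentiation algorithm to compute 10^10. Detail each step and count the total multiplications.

Computing 10^10 by squaring (build up from 10^1; each line after the first costs one multiplication):

10^1 = 10
10^2 = (10^1)^2 = 10^2 = 100
10^4 = (10^2)^2 = 100^2 = 10000
10^5 = 10 * 10^4 = 10 * 10000 = 100000
10^10 = (10^5)^2 = 100000^2 = 10000000000

Result: 10000000000
Multiplications needed: 4 (4 lines after 10^1)

10^10 = 10000000000. Using exponentiation by squaring, this requires 4 multiplications. The key idea: if the exponent is even, square the half-power; if odd, multiply by the base once.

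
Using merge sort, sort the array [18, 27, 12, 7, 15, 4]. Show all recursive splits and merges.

Merge sort trace:

Split: [18, 27, 12, 7, 15, 4] -> [18, 27, 12] and [7, 15, 4]
  Split: [18, 27, 12] -> [18] and [27, 12]
    Split: [27, 12] -> [27] and [12]
    Merge: [27] + [12] -> [12, 27]
  Merge: [18] + [12, 27] -> [12, 18, 27]
  Split: [7, 15, 4] -> [7] and [15, 4]
    Split: [15, 4] -> [15] and [4]
    Merge: [15] + [4] -> [4, 15]
  Merge: [7] + [4, 15] -> [4, 7, 15]
Merge: [12, 18, 27] + [4, 7, 15] -> [4, 7, 12, 15, 18, 27]

Final sorted array: [4, 7, 12, 15, 18, 27]

The merge sort proceeds by recursively splitting the array and merging sorted halves.
After all merges, the sorted array is [4, 7, 12, 15, 18, 27].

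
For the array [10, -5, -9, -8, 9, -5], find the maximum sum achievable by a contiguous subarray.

Using Kadane's algorithm on [10, -5, -9, -8, 9, -5]:

Scanning through the array:
Position 1 (value -5): max_ending_here = 5, max_so_far = 10
Position 2 (value -9): max_ending_here = -4, max_so_far = 10
Position 3 (value -8): max_ending_here = -8, max_so_far = 10
Position 4 (value 9): max_ending_here = 9, max_so_far = 10
Position 5 (value -5): max_ending_here = 4, max_so_far = 10

Maximum subarray: [10]
Maximum sum: 10

The maximum subarray is [10] with sum 10. This subarray runs from index 0 to index 0.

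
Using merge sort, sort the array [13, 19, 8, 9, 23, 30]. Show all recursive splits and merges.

Merge sort trace:

Split: [13, 19, 8, 9, 23, 30] -> [13, 19, 8] and [9, 23, 30]
  Split: [13, 19, 8] -> [13] and [19, 8]
    Split: [19, 8] -> [19] and [8]
    Merge: [19] + [8] -> [8, 19]
  Merge: [13] + [8, 19] -> [8, 13, 19]
  Split: [9, 23, 30] -> [9] and [23, 30]
    Split: [23, 30] -> [23] and [30]
    Merge: [23] + [30] -> [23, 30]
  Merge: [9] + [23, 30] -> [9, 23, 30]
Merge: [8, 13, 19] + [9, 23, 30] -> [8, 9, 13, 19, 23, 30]

Final sorted array: [8, 9, 13, 19, 23, 30]

The merge sort proceeds by recursively splitting the array and merging sorted halves.
After all merges, the sorted array is [8, 9, 13, 19, 23, 30].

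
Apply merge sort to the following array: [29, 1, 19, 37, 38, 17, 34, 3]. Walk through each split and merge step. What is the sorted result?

Merge sort trace:

Split: [29, 1, 19, 37, 38, 17, 34, 3] -> [29, 1, 19, 37] and [38, 17, 34, 3]
  Split: [29, 1, 19, 37] -> [29, 1] and [19, 37]
    Split: [29, 1] -> [29] and [1]
    Merge: [29] + [1] -> [1, 29]
    Split: [19, 37] -> [19] and [37]
    Merge: [19] + [37] -> [19, 37]
  Merge: [1, 29] + [19, 37] -> [1, 19, 29, 37]
  Split: [38, 17, 34, 3] -> [38, 17] and [34, 3]
    Split: [38, 17] -> [38] and [17]
    Merge: [38] + [17] -> [17, 38]
    Split: [34, 3] -> [34] and [3]
    Merge: [34] + [3] -> [3, 34]
  Merge: [17, 38] + [3, 34] -> [3, 17, 34, 38]
Merge: [1, 19, 29, 37] + [3, 17, 34, 38] -> [1, 3, 17, 19, 29, 34, 37, 38]

Final sorted array: [1, 3, 17, 19, 29, 34, 37, 38]

The merge sort proceeds by recursively splitting the array and merging sorted halves.
After all merges, the sorted array is [1, 3, 17, 19, 29, 34, 37, 38].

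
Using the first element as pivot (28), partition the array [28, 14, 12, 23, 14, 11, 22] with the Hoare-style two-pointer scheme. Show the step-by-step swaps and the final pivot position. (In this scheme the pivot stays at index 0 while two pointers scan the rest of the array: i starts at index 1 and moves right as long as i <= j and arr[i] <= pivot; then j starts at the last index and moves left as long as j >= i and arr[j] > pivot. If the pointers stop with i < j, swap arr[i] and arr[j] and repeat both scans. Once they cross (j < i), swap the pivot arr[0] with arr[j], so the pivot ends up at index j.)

Hoare-style two-pointer partition with pivot = 28:

Initial array: [28, 14, 12, 23, 14, 11, 22]

Pointers start at i = 1, j = 6.
i ends at 7, j ends at 6: the pointers have crossed (j < i), so scanning stops.

Swap pivot arr[0] with arr[6] to place pivot at position 6: [22, 14, 12, 23, 14, 11, 28]
Pivot position: 6

After partitioning with pivot 28, the array becomes [22, 14, 12, 23, 14, 11, 28]. The pivot is placed at index 6. All elements to the left of the pivot are <= 28, and all elements to the right are > 28.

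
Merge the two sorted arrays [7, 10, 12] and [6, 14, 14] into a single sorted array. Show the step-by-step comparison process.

Merging process:

Compare 7 vs 6: take 6 from right. Merged: [6]
Compare 7 vs 14: take 7 from left. Merged: [6, 7]
Compare 10 vs 14: take 10 from left. Merged: [6, 7, 10]
Compare 12 vs 14: take 12 from left. Merged: [6, 7, 10, 12]
Append remaining from right: [14, 14]. Merged: [6, 7, 10, 12, 14, 14]

Final merged array: [6, 7, 10, 12, 14, 14]
Total comparisons: 4

The merged array is [6, 7, 10, 12, 14, 14], requiring 4 comparisons. The merge step runs in O(n) time where n is the total number of elements.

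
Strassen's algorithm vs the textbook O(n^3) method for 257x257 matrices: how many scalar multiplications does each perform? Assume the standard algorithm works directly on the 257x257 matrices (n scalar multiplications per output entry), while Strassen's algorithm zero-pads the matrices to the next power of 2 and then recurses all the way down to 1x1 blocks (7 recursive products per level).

Matrix multiplication for 257x257 matrices:

Strassen's algorithm requires power-of-2 dimensions. Pad 257x257 to 512x512 (next power of 2).

Standard algorithm: 257^3 = 16974593 multiplications
Strassen's algorithm: 7^(log2(512)) = 7^9 = 40353607 multiplications
Difference: 16974593 - 40353607 = -23379014 (Strassen uses MORE here due to padding overhead — for small or just-over-power-of-2 n, padding can outweigh the per-level savings)

Standard: 16974593 multiplications (257^3). Strassen: 40353607 multiplications (7^9, after padding to 512x512). Strassen reduces 8 recursive multiplications to 7 at each level.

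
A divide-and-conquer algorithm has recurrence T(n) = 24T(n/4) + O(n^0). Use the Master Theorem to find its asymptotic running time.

Master Theorem for T(n) = 24T(n/4) + O(n^0):

a = 24, b = 4, c = 0
log_b(a) = log_4(24) = 2.2925

Case 1: c = 0 < log_4(24) = 2.2925
T(n) = O(n^(log_4 24))

For T(n) = 24T(n/4) + O(n^0): log_4(24) = 2.2925. This is Case 1 of the Master Theorem (c < log_b(a), work dominated by leaves), giving O(n^(log_4 24)).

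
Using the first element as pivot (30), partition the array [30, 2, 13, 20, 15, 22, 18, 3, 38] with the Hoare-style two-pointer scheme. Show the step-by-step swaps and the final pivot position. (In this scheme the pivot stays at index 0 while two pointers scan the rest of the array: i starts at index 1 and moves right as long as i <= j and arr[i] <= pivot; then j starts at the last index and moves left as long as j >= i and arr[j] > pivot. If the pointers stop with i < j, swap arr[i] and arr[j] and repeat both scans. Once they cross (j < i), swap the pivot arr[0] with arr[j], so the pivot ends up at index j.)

Hoare-style two-pointer partition with pivot = 30:

Initial array: [30, 2, 13, 20, 15, 22, 18, 3, 38]

Pointers start at i = 1, j = 8.
i ends at 8, j ends at 7: the pointers have crossed (j < i), so scanning stops.

Swap pivot arr[0] with arr[7] to place pivot at position 7: [3, 2, 13, 20, 15, 22, 18, 30, 38]
Pivot position: 7

After partitioning with pivot 30, the array becomes [3, 2, 13, 20, 15, 22, 18, 30, 38]. The pivot is placed at index 7. All elements to the left of the pivot are <= 30, and all elements to the right are > 30.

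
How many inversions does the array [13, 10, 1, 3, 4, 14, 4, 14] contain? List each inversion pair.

Finding inversions in [13, 10, 1, 3, 4, 14, 4, 14]:

(0, 1): arr[0]=13 > arr[1]=10
(0, 2): arr[0]=13 > arr[2]=1
(0, 3): arr[0]=13 > arr[3]=3
(0, 4): arr[0]=13 > arr[4]=4
(0, 6): arr[0]=13 > arr[6]=4
(1, 2): arr[1]=10 > arr[2]=1
(1, 3): arr[1]=10 > arr[3]=3
(1, 4): arr[1]=10 > arr[4]=4
(1, 6): arr[1]=10 > arr[6]=4
(5, 6): arr[5]=14 > arr[6]=4

Total inversions: 10

The array has 10 inversion(s): (0,1), (0,2), (0,3), (0,4), (0,6), (1,2), (1,3), (1,4), (1,6), (5,6). Each pair (i,j) satisfies i < j and arr[i] > arr[j].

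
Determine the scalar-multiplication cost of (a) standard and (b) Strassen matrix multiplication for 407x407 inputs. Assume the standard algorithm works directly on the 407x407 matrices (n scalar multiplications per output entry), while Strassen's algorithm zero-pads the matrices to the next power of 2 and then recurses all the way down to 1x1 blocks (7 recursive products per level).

Matrix multiplication for 407x407 matrices:

Strassen's algorithm requires power-of-2 dimensions. Pad 407x407 to 512x512 (next power of 2).

Standard algorithm: 407^3 = 67419143 multiplications
Strassen's algorithm: 7^(log2(512)) = 7^9 = 40353607 multiplications
Savings: 67419143 - 40353607 = 27065536 multiplications

Standard: 67419143 multiplications (407^3). Strassen: 40353607 multiplications (7^9, after padding to 512x512). Strassen reduces 8 recursive multiplications to 7 at each level.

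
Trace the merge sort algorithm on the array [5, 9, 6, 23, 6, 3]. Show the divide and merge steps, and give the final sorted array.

Merge sort trace:

Split: [5, 9, 6, 23, 6, 3] -> [5, 9, 6] and [23, 6, 3]
  Split: [5, 9, 6] -> [5] and [9, 6]
    Split: [9, 6] -> [9] and [6]
    Merge: [9] + [6] -> [6, 9]
  Merge: [5] + [6, 9] -> [5, 6, 9]
  Split: [23, 6, 3] -> [23] and [6, 3]
    Split: [6, 3] -> [6] and [3]
    Merge: [6] + [3] -> [3, 6]
  Merge: [23] + [3, 6] -> [3, 6, 23]
Merge: [5, 6, 9] + [3, 6, 23] -> [3, 5, 6, 6, 9, 23]

Final sorted array: [3, 5, 6, 6, 9, 23]

The merge sort proceeds by recursively splitting the array and merging sorted halves.
After all merges, the sorted array is [3, 5, 6, 6, 9, 23].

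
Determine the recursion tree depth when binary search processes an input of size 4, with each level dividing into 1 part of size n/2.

For divide and conquer with division factor 2:

Problem sizes at each level:
Level 0: 4
Level 1: 2
Level 2: 1

The root is level 0 and the size-1 base case is level 2 (the tree spans levels 0 through 2, i.e. 3 levels counting the root), so the depth is the number of divisions: log_2(4) = 2

The recursion tree depth is log_2(4) = 2. At each level, the problem size is divided by 2, so it takes 2 divisions to reduce to a base case of size 1. The algorithm makes 1 recursive call at each level.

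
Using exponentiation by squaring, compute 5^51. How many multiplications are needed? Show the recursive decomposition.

Computing 5^51 by squaring (build up from 5^1; each line after the first costs one multiplication):

5^1 = 5
5^2 = (5^1)^2 = 5^2 = 25
5^3 = 5 * 5^2 = 5 * 25 = 125
5^6 = (5^3)^2 = 125^2 = 15625
5^12 = (5^6)^2 = 15625^2 = 244140625
5^24 = (5^12)^2 = 244140625^2 = 59604644775390625
5^25 = 5 * 5^24 = 5 * 59604644775390625 = 298023223876953125
5^50 = (5^25)^2 = 298023223876953125^2 = 88817841970012523233890533447265625
5^51 = 5 * 5^50 = 5 * 88817841970012523233890533447265625 = 444089209850062616169452667236328125

Result: 444089209850062616169452667236328125
Multiplications needed: 8 (8 lines after 5^1)

5^51 = 444089209850062616169452667236328125. Using exponentiation by squaring, this requires 8 multiplications. The key idea: if the exponent is even, square the half-power; if odd, multiply by the base once.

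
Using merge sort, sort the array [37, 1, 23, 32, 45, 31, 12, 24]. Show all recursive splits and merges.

Merge sort trace:

Split: [37, 1, 23, 32, 45, 31, 12, 24] -> [37, 1, 23, 32] and [45, 31, 12, 24]
  Split: [37, 1, 23, 32] -> [37, 1] and [23, 32]
    Split: [37, 1] -> [37] and [1]
    Merge: [37] + [1] -> [1, 37]
    Split: [23, 32] -> [23] and [32]
    Merge: [23] + [32] -> [23, 32]
  Merge: [1, 37] + [23, 32] -> [1, 23, 32, 37]
  Split: [45, 31, 12, 24] -> [45, 31] and [12, 24]
    Split: [45, 31] -> [45] and [31]
    Merge: [45] + [31] -> [31, 45]
    Split: [12, 24] -> [12] and [24]
    Merge: [12] + [24] -> [12, 24]
  Merge: [31, 45] + [12, 24] -> [12, 24, 31, 45]
Merge: [1, 23, 32, 37] + [12, 24, 31, 45] -> [1, 12, 23, 24, 31, 32, 37, 45]

Final sorted array: [1, 12, 23, 24, 31, 32, 37, 45]

The merge sort proceeds by recursively splitting the array and merging sorted halves.
After all merges, the sorted array is [1, 12, 23, 24, 31, 32, 37, 45].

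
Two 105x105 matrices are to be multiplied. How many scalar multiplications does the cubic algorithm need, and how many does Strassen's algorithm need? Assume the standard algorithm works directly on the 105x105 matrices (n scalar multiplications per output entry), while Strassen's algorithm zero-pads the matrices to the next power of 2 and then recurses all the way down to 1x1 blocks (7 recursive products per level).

Matrix multiplication for 105x105 matrices:

Strassen's algorithm requires power-of-2 dimensions. Pad 105x105 to 128x128 (next power of 2).

Standard algorithm: 105^3 = 1157625 multiplications
Strassen's algorithm: 7^(log2(128)) = 7^7 = 823543 multiplications
Savings: 1157625 - 823543 = 334082 multiplications

Standard: 1157625 multiplications (105^3). Strassen: 823543 multiplications (7^7, after padding to 128x128). Strassen reduces 8 recursive multiplications to 7 at each level.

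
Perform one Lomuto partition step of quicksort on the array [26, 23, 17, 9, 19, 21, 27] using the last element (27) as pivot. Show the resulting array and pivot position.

Lomuto partition with pivot = 27:

Initial array: [26, 23, 17, 9, 19, 21, 27]

arr[0]=26 <= 27: swap with position 0, array becomes [26, 23, 17, 9, 19, 21, 27]
arr[1]=23 <= 27: swap with position 1, array becomes [26, 23, 17, 9, 19, 21, 27]
arr[2]=17 <= 27: swap with position 2, array becomes [26, 23, 17, 9, 19, 21, 27]
arr[3]=9 <= 27: swap with position 3, array becomes [26, 23, 17, 9, 19, 21, 27]
arr[4]=19 <= 27: swap with position 4, array becomes [26, 23, 17, 9, 19, 21, 27]
arr[5]=21 <= 27: swap with position 5, array becomes [26, 23, 17, 9, 19, 21, 27]

Place pivot at position 6: [26, 23, 17, 9, 19, 21, 27]
Pivot position: 6

After partitioning with pivot 27, the array becomes [26, 23, 17, 9, 19, 21, 27]. The pivot is placed at index 6. All elements to the left of the pivot are <= 27, and all elements to the right are > 27.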